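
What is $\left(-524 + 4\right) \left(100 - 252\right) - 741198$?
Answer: $-662158$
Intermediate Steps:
$\left(-524 + 4\right) \left(100 - 252\right) - 741198 = \left(-520\right) \left(-152\right) - 741198 = 79040 - 741198 = -662158$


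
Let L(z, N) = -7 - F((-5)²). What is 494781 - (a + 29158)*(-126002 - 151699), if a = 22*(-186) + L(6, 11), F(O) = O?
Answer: 6952461615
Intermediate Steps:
L(z, N) = -32 (L(z, N) = -7 - 1*(-5)² = -7 - 1*25 = -7 - 25 = -32)
a = -4124 (a = 22*(-186) - 32 = -4092 - 32 = -4124)
494781 - (a + 29158)*(-126002 - 151699) = 494781 - (-4124 + 29158)*(-126002 - 151699) = 494781 - 25034*(-277701) = 494781 - 1*(-6951966834) = 494781 + 6951966834 = 6952461615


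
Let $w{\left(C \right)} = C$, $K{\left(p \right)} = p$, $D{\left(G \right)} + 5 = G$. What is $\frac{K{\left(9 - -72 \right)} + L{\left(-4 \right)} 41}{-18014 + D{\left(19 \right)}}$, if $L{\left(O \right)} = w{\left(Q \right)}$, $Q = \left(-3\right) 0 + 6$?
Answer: $- \frac{109}{6000} \approx -0.018167$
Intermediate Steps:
$D{\left(G \right)} = -5 + G$
$Q = 6$ ($Q = 0 + 6 = 6$)
$L{\left(O \right)} = 6$
$\frac{K{\left(9 - -72 \right)} + L{\left(-4 \right)} 41}{-18014 + D{\left(19 \right)}} = \frac{\left(9 - -72\right) + 6 \cdot 41}{-18014 + \left(-5 + 19\right)} = \frac{\left(9 + 72\right) + 246}{-18014 + 14} = \frac{81 + 246}{-18000} = 327 \left(- \frac{1}{18000}\right) = - \frac{109}{6000}$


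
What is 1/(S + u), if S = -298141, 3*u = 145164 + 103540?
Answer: -3/645719 ≈ -4.6460e-6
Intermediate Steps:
u = 248704/3 (u = (145164 + 103540)/3 = (⅓)*248704 = 248704/3 ≈ 82901.)
1/(S + u) = 1/(-298141 + 248704/3) = 1/(-645719/3) = -3/645719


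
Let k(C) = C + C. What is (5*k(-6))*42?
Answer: -2520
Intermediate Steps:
k(C) = 2*C
(5*k(-6))*42 = (5*(2*(-6)))*42 = (5*(-12))*42 = -60*42 = -2520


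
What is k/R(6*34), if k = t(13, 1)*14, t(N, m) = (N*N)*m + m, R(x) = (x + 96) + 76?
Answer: 595/94 ≈ 6.3298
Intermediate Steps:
R(x) = 172 + x (R(x) = (96 + x) + 76 = 172 + x)
t(N, m) = m + m*N**2 (t(N, m) = N**2*m + m = m*N**2 + m = m + m*N**2)
k = 2380 (k = (1*(1 + 13**2))*14 = (1*(1 + 169))*14 = (1*170)*14 = 170*14 = 2380)
k/R(6*34) = 2380/(172 + 6*34) = 2380/(172 + 204) = 2380/376 = 2380*(1/376) = 595/94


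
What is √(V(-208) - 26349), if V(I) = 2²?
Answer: I*√26345 ≈ 162.31*I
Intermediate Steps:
V(I) = 4
√(V(-208) - 26349) = √(4 - 26349) = √(-26345) = I*√26345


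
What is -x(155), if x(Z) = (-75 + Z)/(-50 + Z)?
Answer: -16/21 ≈ -0.76190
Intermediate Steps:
x(Z) = (-75 + Z)/(-50 + Z)
-x(155) = -(-75 + 155)/(-50 + 155) = -80/105 = -1*16/21 = -16/21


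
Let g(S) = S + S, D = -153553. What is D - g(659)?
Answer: -154871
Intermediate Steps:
g(S) = 2*S
D - g(659) = -153553 - 2*659 = -153553 - 1*1318 = -153553 - 1318 = -154871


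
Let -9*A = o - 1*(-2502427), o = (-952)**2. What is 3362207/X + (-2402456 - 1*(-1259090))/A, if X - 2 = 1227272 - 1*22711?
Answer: 23856166640839/4106031239553 ≈ 5.8100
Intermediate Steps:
X = 1204563 (X = 2 + (1227272 - 1*22711) = 2 + (1227272 - 22711) = 2 + 1204561 = 1204563)
o = 906304
A = -3408731/9 (A = -(906304 - 1*(-2502427))/9 = -(906304 + 2502427)/9 = -1/9*3408731 = -3408731/9 ≈ -3.7875e+5)
3362207/X + (-2402456 - 1*(-1259090))/A = 3362207/1204563 + (-2402456 - 1*(-1259090))/(-3408731/9) = 3362207*(1/1204563) + (-2402456 + 1259090)*(-9/3408731) = 3362207/1204563 - 1143366*(-9/3408731) = 3362207/1204563 + 10290294/3408731 = 23856166640839/4106031239553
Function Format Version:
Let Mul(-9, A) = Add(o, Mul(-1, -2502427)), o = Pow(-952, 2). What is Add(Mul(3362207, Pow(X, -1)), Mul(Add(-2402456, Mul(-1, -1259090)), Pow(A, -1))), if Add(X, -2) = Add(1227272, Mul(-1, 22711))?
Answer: Rational(23856166640839, 4106031239553) ≈ 5.8100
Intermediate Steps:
X = 1204563 (X = Add(2, Add(1227272, Mul(-1, 22711))) = Add(2, Add(1227272, -22711)) = Add(2, 1204561) = 1204563)
o = 906304
A = Rational(-3408731, 9) (A = Mul(Rational(-1, 9), Add(906304, Mul(-1, -2502427))) = Mul(Rational(-1, 9), Add(906304, 2502427)) = Mul(Rational(-1, 9), 3408731) = Rational(-3408731, 9) ≈ -3.7875e+5)
Add(Mul(3362207, Pow(X, -1)), Mul(Add(-2402456, Mul(-1, -1259090)), Pow(A, -1))) = Add(Mul(3362207, Pow(1204563, -1)), Mul(Add(-2402456, Mul(-1, -1259090)), Pow(Rational(-3408731, 9), -1))) = Add(Mul(3362207, Rational(1, 1204563)), Mul(Add(-2402456, 1259090), Rational(-9, 3408731))) = Add(Rational(3362207, 1204563), Mul(-1143366, Rational(-9, 3408731))) = Add(Rational(3362207, 1204563), Rational(10290294, 3408731)) = Rational(23856166640839, 4106031239553)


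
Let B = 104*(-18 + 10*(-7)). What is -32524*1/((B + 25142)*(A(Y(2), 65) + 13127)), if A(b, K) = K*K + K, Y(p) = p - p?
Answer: -16262/139248915 ≈ -0.00011678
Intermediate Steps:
Y(p) = 0
B = -9152 (B = 104*(-18 - 70) = 104*(-88) = -9152)
A(b, K) = K + K**2 (A(b, K) = K**2 + K = K + K**2)
-32524*1/((B + 25142)*(A(Y(2), 65) + 13127)) = -32524*1/((-9152 + 25142)*(65*(1 + 65) + 13127)) = -32524*1/(15990*(65*66 + 13127)) = -32524*1/(15990*(4290 + 13127)) = -32524/(17417*15990) = -32524/278497830 = -32524*1/278497830 = -16262/139248915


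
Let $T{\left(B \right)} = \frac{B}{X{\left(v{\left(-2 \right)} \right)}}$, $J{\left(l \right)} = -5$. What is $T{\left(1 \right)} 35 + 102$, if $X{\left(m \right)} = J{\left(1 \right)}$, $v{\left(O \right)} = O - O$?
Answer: $95$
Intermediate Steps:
$v{\left(O \right)} = 0$
$X{\left(m \right)} = -5$
$T{\left(B \right)} = - \frac{B}{5}$ ($T{\left(B \right)} = \frac{B}{-5} = B \left(- \frac{1}{5}\right) = - \frac{B}{5}$)
$T{\left(1 \right)} 35 + 102 = \left(- \frac{1}{5}\right) 1 \cdot 35 + 102 = \left(- \frac{1}{5}\right) 35 + 102 = -7 + 102 = 95$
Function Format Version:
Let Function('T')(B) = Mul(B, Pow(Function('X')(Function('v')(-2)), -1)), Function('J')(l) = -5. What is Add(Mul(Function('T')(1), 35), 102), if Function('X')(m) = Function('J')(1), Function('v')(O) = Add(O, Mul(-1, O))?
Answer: 95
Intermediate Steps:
Function('v')(O) = 0
Function('X')(m) = -5
Function('T')(B) = Mul(Rational(-1, 5), B) (Function('T')(B) = Mul(B, Pow(-5, -1)) = Mul(B, Rational(-1, 5)) = Mul(Rational(-1, 5), B))
Add(Mul(Function('T')(1), 35), 102) = Add(Mul(Mul(Rational(-1, 5), 1), 35), 102) = Add(Mul(Rational(-1, 5), 35), 102) = Add(-7, 102) = 95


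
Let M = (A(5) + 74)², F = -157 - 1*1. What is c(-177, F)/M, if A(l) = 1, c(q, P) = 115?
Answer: 23/1125 ≈ 0.020444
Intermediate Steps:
F = -158 (F = -157 - 1 = -158)
M = 5625 (M = (1 + 74)² = 75² = 5625)
c(-177, F)/M = 115/5625 = 115*(1/5625) = 23/1125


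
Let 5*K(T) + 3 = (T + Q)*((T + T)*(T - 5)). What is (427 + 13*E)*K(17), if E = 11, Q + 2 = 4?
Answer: 883386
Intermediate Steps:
Q = 2 (Q = -2 + 4 = 2)
K(T) = -⅗ + 2*T*(-5 + T)*(2 + T)/5 (K(T) = -⅗ + ((T + 2)*((T + T)*(T - 5)))/5 = -⅗ + ((2 + T)*((2*T)*(-5 + T)))/5 = -⅗ + ((2 + T)*(2*T*(-5 + T)))/5 = -⅗ + (2*T*(-5 + T)*(2 + T))/5 = -⅗ + 2*T*(-5 + T)*(2 + T)/5)
(427 + 13*E)*K(17) = (427 + 13*11)*(-⅗ - 4*17 - 6/5*17² + (⅖)*17³) = (427 + 143)*(-⅗ - 68 - 6/5*289 + (⅖)*4913) = 570*(-⅗ - 68 - 1734/5 + 9826/5) = 570*(7749/5) = 883386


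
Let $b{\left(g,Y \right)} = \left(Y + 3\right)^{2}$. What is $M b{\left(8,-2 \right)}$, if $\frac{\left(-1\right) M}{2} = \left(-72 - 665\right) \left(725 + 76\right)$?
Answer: $1180674$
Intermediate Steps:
$b{\left(g,Y \right)} = \left(3 + Y\right)^{2}$
$M = 1180674$ ($M = - 2 \left(-72 - 665\right) \left(725 + 76\right) = - 2 \left(\left(-737\right) 801\right) = \left(-2\right) \left(-590337\right) = 1180674$)
$M b{\left(8,-2 \right)} = 1180674 \left(3 - 2\right)^{2} = 1180674 \cdot 1^{2} = 1180674 \cdot 1 = 1180674$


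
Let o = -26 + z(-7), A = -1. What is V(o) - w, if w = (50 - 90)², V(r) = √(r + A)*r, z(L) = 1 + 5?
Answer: -1600 - 20*I*√21 ≈ -1600.0 - 91.651*I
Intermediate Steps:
z(L) = 6
o = -20 (o = -26 + 6 = -20)
V(r) = r*√(-1 + r) (V(r) = √(r - 1)*r = √(-1 + r)*r = r*√(-1 + r))
w = 1600 (w = (-40)² = 1600)
V(o) - w = -20*√(-1 - 20) - 1*1600 = -20*I*√21 - 1600 = -1600 - 20*I*√21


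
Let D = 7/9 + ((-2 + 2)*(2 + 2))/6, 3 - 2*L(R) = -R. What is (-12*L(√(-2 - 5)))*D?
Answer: -14 - 14*I*√7/3 ≈ -14.0 - 12.347*I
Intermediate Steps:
L(R) = 3/2 + R/2 (L(R) = 3/2 - (-1)*R/2 = 3/2 + R/2)
D = 7/9 (D = 7*(⅑) + (0*4)*(⅙) = 7/9 + 0*(⅙) = 7/9 + 0 = 7/9 ≈ 0.77778)
(-12*L(√(-2 - 5)))*D = -12*(3/2 + √(-2 - 5)/2)*(7/9) = -12*(3/2 + √(-7)/2)*(7/9) = -12*(3/2 + (I*√7)/2)*(7/9) = -12*(3/2 + I*√7/2)*(7/9) = (-18 - 6*I*√7)*(7/9) = -14 - 14*I*√7/3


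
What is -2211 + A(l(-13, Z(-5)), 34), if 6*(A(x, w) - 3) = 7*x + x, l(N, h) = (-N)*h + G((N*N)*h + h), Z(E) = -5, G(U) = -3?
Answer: -6896/3 ≈ -2298.7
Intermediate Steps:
l(N, h) = -3 - N*h (l(N, h) = (-N)*h - 3 = -N*h - 3 = -3 - N*h)
A(x, w) = 3 + 4*x/3 (A(x, w) = 3 + (7*x + x)/6 = 3 + (8*x)/6 = 3 + 4*x/3)
-2211 + A(l(-13, Z(-5)), 34) = -2211 + (3 + 4*(-3 - 1*(-13)*(-5))/3) = -2211 + (3 + 4*(-3 - 65)/3) = -2211 + (3 + (4/3)*(-68)) = -2211 + (3 - 272/3) = -2211 - 263/3 = -6896/3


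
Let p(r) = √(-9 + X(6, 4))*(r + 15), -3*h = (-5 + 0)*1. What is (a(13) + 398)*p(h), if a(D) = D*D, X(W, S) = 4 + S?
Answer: 9450*I ≈ 9450.0*I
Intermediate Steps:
a(D) = D²
h = 5/3 (h = -(-5 + 0)/3 = -(-5)/3 = -⅓*(-5) = 5/3 ≈ 1.6667)
p(r) = I*(15 + r) (p(r) = √(-9 + (4 + 4))*(r + 15) = √(-9 + 8)*(15 + r) = √(-1)*(15 + r) = I*(15 + r))
(a(13) + 398)*p(h) = (13² + 398)*(I*(15 + 5/3)) = (169 + 398)*(I*(50/3)) = 567*(50*I/3) = 9450*I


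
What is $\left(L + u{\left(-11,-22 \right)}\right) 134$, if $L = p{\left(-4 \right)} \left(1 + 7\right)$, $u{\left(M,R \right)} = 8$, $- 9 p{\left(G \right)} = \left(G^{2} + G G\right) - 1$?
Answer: $- \frac{23584}{9} \approx -2620.4$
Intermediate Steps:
$p{\left(G \right)} = \frac{1}{9} - \frac{2 G^{2}}{9}$ ($p{\left(G \right)} = - \frac{\left(G^{2} + G G\right) - 1}{9} = - \frac{\left(G^{2} + G^{2}\right) - 1}{9} = - \frac{2 G^{2} - 1}{9} = - \frac{-1 + 2 G^{2}}{9} = \frac{1}{9} - \frac{2 G^{2}}{9}$)
$L = - \frac{248}{9}$ ($L = \left(\frac{1}{9} - \frac{2 \left(-4\right)^{2}}{9}\right) \left(1 + 7\right) = \left(\frac{1}{9} - \frac{32}{9}\right) 8 = \left(- \frac{31}{9}\right) 8 = - \frac{248}{9} \approx -27.556$)
$\left(L + u{\left(-11,-22 \right)}\right) 134 = \left(- \frac{248}{9} + 8\right) 134 = \left(- \frac{176}{9}\right) 134 = - \frac{23584}{9}$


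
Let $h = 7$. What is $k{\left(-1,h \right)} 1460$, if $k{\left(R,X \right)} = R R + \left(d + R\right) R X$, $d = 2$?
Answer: $-8760$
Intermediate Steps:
$k{\left(R,X \right)} = R^{2} + R X \left(2 + R\right)$ ($k{\left(R,X \right)} = R R + \left(2 + R\right) R X = R^{2} + R \left(2 + R\right) X = R^{2} + R X \left(2 + R\right)$)
$k{\left(-1,h \right)} 1460 = - (-1 + 2 \cdot 7 - 7) 1460 = - (-1 + 14 - 7) 1460 = \left(-1\right) 6 \cdot 1460 = \left(-6\right) 1460 = -8760$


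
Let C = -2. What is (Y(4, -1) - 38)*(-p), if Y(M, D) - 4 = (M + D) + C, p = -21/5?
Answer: -693/5 ≈ -138.60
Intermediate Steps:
p = -21/5 (p = -21*⅕ = -21/5 ≈ -4.2000)
Y(M, D) = 2 + D + M (Y(M, D) = 4 + ((M + D) - 2) = 4 + ((D + M) - 2) = 4 + (-2 + D + M) = 2 + D + M)
(Y(4, -1) - 38)*(-p) = ((2 - 1 + 4) - 38)*(-1*(-21/5)) = (5 - 38)*(21/5) = -33*21/5 = -693/5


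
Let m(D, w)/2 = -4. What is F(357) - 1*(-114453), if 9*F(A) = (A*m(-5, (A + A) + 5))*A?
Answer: 1165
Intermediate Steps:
m(D, w) = -8 (m(D, w) = 2*(-4) = -8)
F(A) = -8*A²/9 (F(A) = ((A*(-8))*A)/9 = ((-8*A)*A)/9 = (-8*A²)/9 = -8*A²/9)
F(357) - 1*(-114453) = -8/9*357² - 1*(-114453) = -8/9*127449 + 114453 = -113288 + 114453 = 1165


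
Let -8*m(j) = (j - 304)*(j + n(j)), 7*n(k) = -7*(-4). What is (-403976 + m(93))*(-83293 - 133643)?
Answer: 87081933897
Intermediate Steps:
n(k) = 4 (n(k) = (-7*(-4))/7 = (⅐)*28 = 4)
m(j) = -(-304 + j)*(4 + j)/8 (m(j) = -(j - 304)*(j + 4)/8 = -(-304 + j)*(4 + j)/8)
(-403976 + m(93))*(-83293 - 133643) = (-403976 + (152 - ⅛*93² + (75/2)*93))*(-83293 - 133643) = (-403976 + (152 - ⅛*8649 + 6975/2))*(-216936) = (-403976 + (152 - 8649/8 + 6975/2))*(-216936) = (-403976 + 20467/8)*(-216936) = -3211341/8*(-216936) = 87081933897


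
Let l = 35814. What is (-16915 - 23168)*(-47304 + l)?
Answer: 460553670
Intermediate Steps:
(-16915 - 23168)*(-47304 + l) = (-16915 - 23168)*(-47304 + 35814) = -40083*(-11490) = 460553670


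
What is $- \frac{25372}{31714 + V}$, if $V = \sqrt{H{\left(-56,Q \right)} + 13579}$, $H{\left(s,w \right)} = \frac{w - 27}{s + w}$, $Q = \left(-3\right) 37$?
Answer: $- \frac{134376150536}{167962624101} + \frac{25372 \sqrt{378727777}}{167962624101} \approx -0.7971$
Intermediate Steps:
$Q = -111$
$H{\left(s,w \right)} = \frac{-27 + w}{s + w}$
$V = \frac{\sqrt{378727777}}{167}$ ($V = \sqrt{\frac{-27 - 111}{-56 - 111} + 13579} = \sqrt{\frac{1}{-167} \left(-138\right) + 13579} = \sqrt{\left(- \frac{1}{167}\right) \left(-138\right) + 13579} = \sqrt{\frac{138}{167} + 13579} = \sqrt{\frac{2267831}{167}} = \frac{\sqrt{378727777}}{167} \approx 116.53$)
$- \frac{25372}{31714 + V} = - \frac{25372}{31714 + \frac{\sqrt{378727777}}{167}}$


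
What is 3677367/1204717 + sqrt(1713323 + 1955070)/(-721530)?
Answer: 3677367/1204717 - sqrt(3668393)/721530 ≈ 3.0498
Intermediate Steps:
3677367/1204717 + sqrt(1713323 + 1955070)/(-721530) = 3677367*(1/1204717) + sqrt(3668393)*(-1/721530) = 3677367/1204717 - sqrt(3668393)/721530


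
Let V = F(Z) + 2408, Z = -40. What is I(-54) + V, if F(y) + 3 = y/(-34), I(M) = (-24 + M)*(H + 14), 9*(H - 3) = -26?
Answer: 66581/51 ≈ 1305.5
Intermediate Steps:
H = ⅑ (H = 3 + (⅑)*(-26) = 3 - 26/9 = ⅑ ≈ 0.11111)
I(M) = -1016/3 + 127*M/9 (I(M) = (-24 + M)*(⅑ + 14) = (-24 + M)*(127/9) = -1016/3 + 127*M/9)
F(y) = -3 - y/34 (F(y) = -3 + y/(-34) = -3 + y*(-1/34) = -3 - y/34)
V = 40905/17 (V = (-3 - 1/34*(-40)) + 2408 = (-3 + 20/17) + 2408 = -31/17 + 2408 = 40905/17 ≈ 2406.2)
I(-54) + V = (-1016/3 + (127/9)*(-54)) + 40905/17 = (-1016/3 - 762) + 40905/17 = -3302/3 + 40905/17 = 66581/51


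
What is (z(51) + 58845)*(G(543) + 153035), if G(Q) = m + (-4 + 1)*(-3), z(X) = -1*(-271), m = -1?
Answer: 9047289988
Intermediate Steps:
z(X) = 271
G(Q) = 8 (G(Q) = -1 + (-4 + 1)*(-3) = -1 - 3*(-3) = -1 + 9 = 8)
(z(51) + 58845)*(G(543) + 153035) = (271 + 58845)*(8 + 153035) = 59116*153043 = 9047289988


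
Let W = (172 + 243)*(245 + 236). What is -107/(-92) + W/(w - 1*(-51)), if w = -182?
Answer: -18350563/12052 ≈ -1522.6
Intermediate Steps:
W = 199615 (W = 415*481 = 199615)
-107/(-92) + W/(w - 1*(-51)) = -107/(-92) + 199615/(-182 - 1*(-51)) = -107*(-1/92) + 199615/(-182 + 51) = 107/92 + 199615/(-131) = 107/92 + 199615*(-1/131) = 107/92 - 199615/131 = -18350563/12052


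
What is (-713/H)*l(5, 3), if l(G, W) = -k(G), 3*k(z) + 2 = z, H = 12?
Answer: 713/12 ≈ 59.417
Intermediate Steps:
k(z) = -⅔ + z/3
l(G, W) = ⅔ - G/3 (l(G, W) = -(-⅔ + G/3) = ⅔ - G/3)
(-713/H)*l(5, 3) = (-713/12)*(⅔ - ⅓*5) = (-713/12)*(⅔ - 5/3) = -23*31/12*(-1) = -713/12*(-1) = 713/12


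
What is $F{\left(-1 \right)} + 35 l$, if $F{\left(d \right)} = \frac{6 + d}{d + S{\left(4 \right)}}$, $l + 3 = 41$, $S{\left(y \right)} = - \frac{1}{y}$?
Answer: $1326$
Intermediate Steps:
$l = 38$ ($l = -3 + 41 = 38$)
$F{\left(d \right)} = \frac{6 + d}{- \frac{1}{4} + d}$ ($F{\left(d \right)} = \frac{6 + d}{d - \frac{1}{4}} = \frac{6 + d}{- \frac{1}{4} + d}$)
$F{\left(-1 \right)} + 35 l = \frac{4 \left(6 - 1\right)}{-1 + 4 \left(-1\right)} + 35 \cdot 38 = 4 \frac{1}{-1 - 4} \cdot 5 + 1330 = 4 \frac{1}{-5} \cdot 5 + 1330 = 4 \left(- \frac{1}{5}\right) 5 + 1330 = -4 + 1330 = 1326$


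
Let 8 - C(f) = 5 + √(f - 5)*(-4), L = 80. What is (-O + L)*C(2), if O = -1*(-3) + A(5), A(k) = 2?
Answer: 225 + 300*I*√3 ≈ 225.0 + 519.62*I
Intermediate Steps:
C(f) = 3 + 4*√(-5 + f) (C(f) = 8 - (5 + √(f - 5)*(-4)) = 8 - (5 + √(-5 + f)*(-4)) = 8 - (5 - 4*√(-5 + f)) = 8 + (-5 + 4*√(-5 + f)) = 3 + 4*√(-5 + f))
O = 5 (O = -1*(-3) + 2 = 3 + 2 = 5)
(-O + L)*C(2) = (-1*5 + 80)*(3 + 4*√(-5 + 2)) = (-5 + 80)*(3 + 4*√(-3)) = 75*(3 + 4*(I*√3)) = 75*(3 + 4*I*√3) = 225 + 300*I*√3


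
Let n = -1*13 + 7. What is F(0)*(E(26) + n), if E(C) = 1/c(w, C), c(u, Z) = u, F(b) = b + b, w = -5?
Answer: 0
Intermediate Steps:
F(b) = 2*b
n = -6 (n = -13 + 7 = -6)
E(C) = -⅕ (E(C) = 1/(-5) = -⅕)
F(0)*(E(26) + n) = (2*0)*(-⅕ - 6) = 0*(-31/5) = 0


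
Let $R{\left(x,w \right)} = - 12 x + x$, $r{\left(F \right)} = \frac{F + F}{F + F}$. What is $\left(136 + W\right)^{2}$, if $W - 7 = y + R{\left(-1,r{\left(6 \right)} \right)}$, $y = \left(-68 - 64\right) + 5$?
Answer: $729$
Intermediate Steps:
$r{\left(F \right)} = 1$ ($r{\left(F \right)} = \frac{2 F}{2 F} = 2 F \frac{1}{2 F} = 1$)
$R{\left(x,w \right)} = - 11 x$
$y = -127$ ($y = -132 + 5 = -127$)
$W = -109$ ($W = 7 - 116 = -109$)
$\left(136 + W\right)^{2} = \left(136 - 109\right)^{2} = 27^{2} = 729$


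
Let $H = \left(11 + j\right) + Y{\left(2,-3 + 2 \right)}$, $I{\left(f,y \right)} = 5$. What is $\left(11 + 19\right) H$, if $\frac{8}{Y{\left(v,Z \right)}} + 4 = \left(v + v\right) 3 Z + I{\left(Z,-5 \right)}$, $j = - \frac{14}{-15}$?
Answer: $\frac{3698}{11} \approx 336.18$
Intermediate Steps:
$j = \frac{14}{15}$ ($j = \left(-14\right) \left(- \frac{1}{15}\right) = \frac{14}{15} \approx 0.93333$)
$Y{\left(v,Z \right)} = \frac{8}{1 + 6 Z v}$ ($Y{\left(v,Z \right)} = \frac{8}{-4 + \left(\left(v + v\right) 3 Z + 5\right)} = \frac{8}{-4 + \left(2 v 3 Z + 5\right)} = \frac{8}{-4 + \left(6 v Z + 5\right)} = \frac{8}{-4 + \left(6 Z v + 5\right)} = \frac{8}{-4 + \left(5 + 6 Z v\right)} = \frac{8}{1 + 6 Z v}$)
$H = \frac{1849}{165}$ ($H = \left(11 + \frac{14}{15}\right) + \frac{8}{1 + 6 \left(-3 + 2\right) 2} = \frac{179}{15} + \frac{8}{1 + 6 \left(-1\right) 2} = \frac{179}{15} + \frac{8}{1 - 12} = \frac{179}{15} + \frac{8}{-11} = \frac{179}{15} + 8 \left(- \frac{1}{11}\right) = \frac{179}{15} - \frac{8}{11} = \frac{1849}{165} \approx 11.206$)
$\left(11 + 19\right) H = \left(11 + 19\right) \frac{1849}{165} = 30 \cdot \frac{1849}{165} = \frac{3698}{11}$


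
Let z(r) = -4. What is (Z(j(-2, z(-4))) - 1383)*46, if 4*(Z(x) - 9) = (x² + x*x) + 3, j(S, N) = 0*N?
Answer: -126339/2 ≈ -63170.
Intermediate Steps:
j(S, N) = 0
Z(x) = 39/4 + x²/2 (Z(x) = 9 + ((x² + x*x) + 3)/4 = 9 + ((x² + x²) + 3)/4 = 9 + (2*x² + 3)/4 = 9 + (3 + 2*x²)/4 = 9 + (¾ + x²/2) = 39/4 + x²/2)
(Z(j(-2, z(-4))) - 1383)*46 = ((39/4 + (½)*0²) - 1383)*46 = ((39/4 + (½)*0) - 1383)*46 = ((39/4 + 0) - 1383)*46 = (39/4 - 1383)*46 = -5493/4*46 = -126339/2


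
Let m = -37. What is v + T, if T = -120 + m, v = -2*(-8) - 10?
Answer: -151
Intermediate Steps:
v = 6 (v = 16 - 10 = 6)
T = -157 (T = -120 - 37 = -157)
v + T = 6 - 157 = -151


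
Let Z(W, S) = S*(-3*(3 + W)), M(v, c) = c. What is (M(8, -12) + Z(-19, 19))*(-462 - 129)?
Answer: -531900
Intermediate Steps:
Z(W, S) = S*(-9 - 3*W)
(M(8, -12) + Z(-19, 19))*(-462 - 129) = (-12 - 3*19*(3 - 19))*(-462 - 129) = (-12 - 3*19*(-16))*(-591) = (-12 + 912)*(-591) = 900*(-591) = -531900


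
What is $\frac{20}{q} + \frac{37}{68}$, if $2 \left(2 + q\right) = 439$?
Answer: $\frac{3763}{5916} \approx 0.63607$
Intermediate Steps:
$q = \frac{435}{2}$ ($q = -2 + \frac{1}{2} \cdot 439 = -2 + \frac{439}{2} = \frac{435}{2} \approx 217.5$)
$\frac{20}{q} + \frac{37}{68} = \frac{20}{\frac{435}{2}} + \frac{37}{68} = 20 \cdot \frac{2}{435} + 37 \cdot \frac{1}{68} = \frac{8}{87} + \frac{37}{68} = \frac{3763}{5916}$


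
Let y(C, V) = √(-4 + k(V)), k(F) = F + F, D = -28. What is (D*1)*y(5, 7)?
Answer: -28*√10 ≈ -88.544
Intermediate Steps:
k(F) = 2*F
y(C, V) = √(-4 + 2*V)
(D*1)*y(5, 7) = (-28*1)*√(-4 + 2*7) = -28*√(-4 + 14) = -28*√10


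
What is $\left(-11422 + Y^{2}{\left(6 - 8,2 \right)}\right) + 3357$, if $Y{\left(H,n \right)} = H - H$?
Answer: $-8065$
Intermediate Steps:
$Y{\left(H,n \right)} = 0$
$\left(-11422 + Y^{2}{\left(6 - 8,2 \right)}\right) + 3357 = \left(-11422 + 0^{2}\right) + 3357 = \left(-11422 + 0\right) + 3357 = -11422 + 3357 = -8065$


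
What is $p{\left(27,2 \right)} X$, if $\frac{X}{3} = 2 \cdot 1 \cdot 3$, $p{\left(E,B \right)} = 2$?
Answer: $36$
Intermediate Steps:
$X = 18$ ($X = 3 \cdot 2 \cdot 1 \cdot 3 = 3 \cdot 2 \cdot 3 = 3 \cdot 6 = 18$)
$p{\left(27,2 \right)} X = 2 \cdot 18 = 36$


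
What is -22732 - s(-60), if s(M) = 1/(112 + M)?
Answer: -1182065/52 ≈ -22732.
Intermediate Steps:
-22732 - s(-60) = -22732 - 1/(112 - 60) = -22732 - 1/52 = -1182065/52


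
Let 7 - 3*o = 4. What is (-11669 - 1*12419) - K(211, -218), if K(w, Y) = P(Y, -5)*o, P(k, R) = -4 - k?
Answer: -24302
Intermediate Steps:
o = 1 (o = 7/3 - ⅓*4 = 7/3 - 4/3 = 1)
K(w, Y) = -4 - Y (K(w, Y) = (-4 - Y)*1 = -4 - Y)
(-11669 - 1*12419) - K(211, -218) = (-11669 - 1*12419) - (-4 - 1*(-218)) = (-11669 - 12419) - (-4 + 218) = -24088 - 1*214 = -24088 - 214 = -24302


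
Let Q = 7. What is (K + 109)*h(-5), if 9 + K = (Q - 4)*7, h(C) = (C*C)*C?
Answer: -15125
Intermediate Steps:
h(C) = C**3 (h(C) = C**2*C = C**3)
K = 12 (K = -9 + (7 - 4)*7 = -9 + 3*7 = -9 + 21 = 12)
(K + 109)*h(-5) = (12 + 109)*(-5)**3 = 121*(-125) = -15125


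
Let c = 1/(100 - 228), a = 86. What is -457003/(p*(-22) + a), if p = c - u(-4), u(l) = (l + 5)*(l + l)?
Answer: 29248192/5749 ≈ 5087.5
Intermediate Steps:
c = -1/128 (c = 1/(-128) = -1/128 ≈ -0.0078125)
u(l) = 2*l*(5 + l) (u(l) = (5 + l)*(2*l) = 2*l*(5 + l))
p = 1023/128 (p = -1/128 - 2*(-4)*(5 - 4) = -1/128 - 2*(-4) = -1/128 - 1*(-8) = -1/128 + 8 = 1023/128 ≈ 7.9922)
-457003/(p*(-22) + a) = -457003/((1023/128)*(-22) + 86) = -457003/(-11253/64 + 86) = -457003/(-5749/64) = -457003*(-64/5749) = 29248192/5749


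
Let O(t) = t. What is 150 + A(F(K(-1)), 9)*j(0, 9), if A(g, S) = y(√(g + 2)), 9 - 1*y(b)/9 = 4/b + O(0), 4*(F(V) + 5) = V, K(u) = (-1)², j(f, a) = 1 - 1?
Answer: 150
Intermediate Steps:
j(f, a) = 0
K(u) = 1
F(V) = -5 + V/4
y(b) = 81 - 36/b (y(b) = 81 - 9*(4/b + 0) = 81 - 36/b)
A(g, S) = 81 - 36/√(2 + g) (A(g, S) = 81 - 36/√(g + 2) = 81 - 36/√(2 + g))
150 + A(F(K(-1)), 9)*j(0, 9) = 150 + (81 - 36/√(2 + (-5 + (¼)*1)))*0 = 150 + (81 - 36/√(2 + (-5 + ¼)))*0 = 150 + (81 - 36/√(2 - 19/4))*0 = 150 + (81 - (-72)*I*√11/11)*0 = 150 + (81 + 72*I*√11/11)*0 = 150 + 0 = 150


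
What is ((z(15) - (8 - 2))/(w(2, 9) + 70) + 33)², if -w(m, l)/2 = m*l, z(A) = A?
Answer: 1279161/1156 ≈ 1106.5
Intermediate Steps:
w(m, l) = -2*l*m (w(m, l) = -2*m*l = -2*l*m)
((z(15) - (8 - 2))/(w(2, 9) + 70) + 33)² = ((15 - (8 - 2))/(-2*9*2 + 70) + 33)² = ((15 - 1*6)/(-36 + 70) + 33)² = ((15 - 6)/34 + 33)² = (9*(1/34) + 33)² = (9/34 + 33)² = (1131/34)² = 1279161/1156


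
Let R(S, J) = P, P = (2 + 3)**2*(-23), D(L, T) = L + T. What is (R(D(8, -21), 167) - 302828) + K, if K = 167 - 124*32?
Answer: -307204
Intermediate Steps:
K = -3801 (K = 167 - 3968 = -3801)
P = -575 (P = 5**2*(-23) = 25*(-23) = -575)
R(S, J) = -575
(R(D(8, -21), 167) - 302828) + K = (-575 - 302828) - 3801 = -303403 - 3801 = -307204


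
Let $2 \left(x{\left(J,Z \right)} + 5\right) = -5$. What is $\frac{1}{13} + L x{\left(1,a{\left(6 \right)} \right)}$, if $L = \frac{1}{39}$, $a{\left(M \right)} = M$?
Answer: $- \frac{3}{26} \approx -0.11538$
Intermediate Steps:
$x{\left(J,Z \right)} = - \frac{15}{2}$ ($x{\left(J,Z \right)} = -5 + \frac{1}{2} \left(-5\right) = -5 - \frac{5}{2} = - \frac{15}{2}$)
$L = \frac{1}{39} \approx 0.025641$
$\frac{1}{13} + L x{\left(1,a{\left(6 \right)} \right)} = \frac{1}{13} + \frac{1}{39} \left(- \frac{15}{2}\right) = \frac{1}{13} - \frac{5}{26} = - \frac{3}{26}$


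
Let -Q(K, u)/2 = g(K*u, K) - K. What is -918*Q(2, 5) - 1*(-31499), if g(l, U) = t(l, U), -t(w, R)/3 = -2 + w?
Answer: -16237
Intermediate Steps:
t(w, R) = 6 - 3*w (t(w, R) = -3*(-2 + w) = 6 - 3*w)
g(l, U) = 6 - 3*l
Q(K, u) = -12 + 2*K + 6*K*u (Q(K, u) = -2*((6 - 3*K*u) - K) = -2*(6 - K - 3*K*u) = -12 + 2*K + 6*K*u)
-918*Q(2, 5) - 1*(-31499) = -918*(-12 + 2*2 + 6*2*5) - 1*(-31499) = -918*(-12 + 4 + 60) + 31499 = -918*52 + 31499 = -47736 + 31499 = -16237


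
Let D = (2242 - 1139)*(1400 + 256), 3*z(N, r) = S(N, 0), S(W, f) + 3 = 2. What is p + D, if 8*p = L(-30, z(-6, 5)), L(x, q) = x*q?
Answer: 7306277/4 ≈ 1.8266e+6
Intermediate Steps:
S(W, f) = -1 (S(W, f) = -3 + 2 = -1)
z(N, r) = -1/3 (z(N, r) = (1/3)*(-1) = -1/3)
D = 1826568 (D = 1103*1656 = 1826568)
L(x, q) = q*x
p = 5/4 (p = (-1/3*(-30))/8 = (1/8)*10 = 5/4 ≈ 1.2500)
p + D = 5/4 + 1826568 = 7306277/4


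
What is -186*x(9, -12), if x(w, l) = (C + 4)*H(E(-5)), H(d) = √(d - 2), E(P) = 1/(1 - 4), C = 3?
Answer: -434*I*√21 ≈ -1988.8*I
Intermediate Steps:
E(P) = -⅓ (E(P) = 1/(-3) = -⅓)
H(d) = √(-2 + d)
x(w, l) = 7*I*√21/3 (x(w, l) = (3 + 4)*√(-2 - ⅓) = 7*√(-7/3) = 7*(I*√21/3) = 7*I*√21/3)
-186*x(9, -12) = -434*I*√21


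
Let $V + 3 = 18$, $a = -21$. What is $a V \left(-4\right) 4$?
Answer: $5040$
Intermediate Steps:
$V = 15$ ($V = -3 + 18 = 15$)
$a V \left(-4\right) 4 = \left(-21\right) 15 \left(-4\right) 4 = \left(-315\right) \left(-4\right) 4 = 1260 \cdot 4 = 5040$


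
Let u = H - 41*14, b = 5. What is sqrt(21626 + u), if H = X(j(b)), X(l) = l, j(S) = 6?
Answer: sqrt(21058) ≈ 145.11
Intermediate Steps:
H = 6
u = -568 (u = 6 - 41*14 = 6 - 574 = -568)
sqrt(21626 + u) = sqrt(21626 - 568) = sqrt(21058)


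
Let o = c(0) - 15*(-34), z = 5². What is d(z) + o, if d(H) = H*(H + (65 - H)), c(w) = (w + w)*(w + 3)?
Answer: 2135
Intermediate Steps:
c(w) = 2*w*(3 + w) (c(w) = (2*w)*(3 + w) = 2*w*(3 + w))
z = 25
d(H) = 65*H (d(H) = H*65 = 65*H)
o = 510 (o = 2*0*(3 + 0) - 15*(-34) = 2*0*3 + 510 = 0 + 510 = 510)
d(z) + o = 65*25 + 510 = 1625 + 510 = 2135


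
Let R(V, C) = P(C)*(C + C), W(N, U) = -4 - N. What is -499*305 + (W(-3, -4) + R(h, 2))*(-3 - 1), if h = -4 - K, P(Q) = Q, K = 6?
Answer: -152223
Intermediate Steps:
h = -10 (h = -4 - 1*6 = -4 - 6 = -10)
R(V, C) = 2*C² (R(V, C) = C*(C + C) = C*(2*C) = 2*C²)
-499*305 + (W(-3, -4) + R(h, 2))*(-3 - 1) = -499*305 + ((-4 - 1*(-3)) + 2*2²)*(-3 - 1) = -152195 + ((-4 + 3) + 2*4)*(-4) = -152195 + (-1 + 8)*(-4) = -152195 + 7*(-4) = -152195 - 28 = -152223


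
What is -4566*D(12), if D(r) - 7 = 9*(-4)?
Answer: 132414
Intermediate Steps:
D(r) = -29 (D(r) = 7 + 9*(-4) = 7 - 36 = -29)
-4566*D(12) = -4566*(-29) = 132414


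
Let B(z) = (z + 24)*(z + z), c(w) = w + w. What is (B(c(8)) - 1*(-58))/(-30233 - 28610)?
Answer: -1338/58843 ≈ -0.022738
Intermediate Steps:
c(w) = 2*w
B(z) = 2*z*(24 + z) (B(z) = (24 + z)*(2*z) = 2*z*(24 + z))
(B(c(8)) - 1*(-58))/(-30233 - 28610) = (2*(2*8)*(24 + 2*8) - 1*(-58))/(-30233 - 28610) = (2*16*(24 + 16) + 58)/(-58843) = (2*16*40 + 58)*(-1/58843) = (1280 + 58)*(-1/58843) = 1338*(-1/58843) = -1338/58843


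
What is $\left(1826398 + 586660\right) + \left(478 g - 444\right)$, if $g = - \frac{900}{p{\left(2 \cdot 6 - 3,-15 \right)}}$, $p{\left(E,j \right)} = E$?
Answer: $2364814$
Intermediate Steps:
$g = -100$ ($g = - \frac{900}{2 \cdot 6 - 3} = - \frac{900}{12 - 3} = - \frac{900}{9} = \left(-900\right) \frac{1}{9} = -100$)
$\left(1826398 + 586660\right) + \left(478 g - 444\right) = \left(1826398 + 586660\right) + \left(478 \left(-100\right) - 444\right) = 2413058 - 48244 = 2364814$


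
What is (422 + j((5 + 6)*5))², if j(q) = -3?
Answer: 175561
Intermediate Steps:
(422 + j((5 + 6)*5))² = (422 - 3)² = 419² = 175561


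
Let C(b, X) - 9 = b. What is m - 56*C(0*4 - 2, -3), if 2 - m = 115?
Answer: -505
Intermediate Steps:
C(b, X) = 9 + b
m = -113 (m = 2 - 1*115 = 2 - 115 = -113)
m - 56*C(0*4 - 2, -3) = -113 - 56*(9 + (0*4 - 2)) = -113 - 56*(9 + (0 - 2)) = -113 - 56*(9 - 2) = -113 - 56*7 = -113 - 392 = -505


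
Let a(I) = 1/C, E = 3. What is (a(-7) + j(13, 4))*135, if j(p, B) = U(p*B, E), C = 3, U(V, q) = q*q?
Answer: 1260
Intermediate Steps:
U(V, q) = q**2
j(p, B) = 9 (j(p, B) = 3**2 = 9)
a(I) = 1/3
(a(-7) + j(13, 4))*135 = (1/3 + 9)*135 = (28/3)*135 = 1260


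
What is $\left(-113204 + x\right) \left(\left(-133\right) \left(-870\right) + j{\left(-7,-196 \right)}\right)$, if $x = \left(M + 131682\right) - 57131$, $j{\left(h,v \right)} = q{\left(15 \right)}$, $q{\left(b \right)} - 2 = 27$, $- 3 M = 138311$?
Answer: $- \frac{29428955530}{3} \approx -9.8097 \cdot 10^{9}$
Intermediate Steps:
$M = - \frac{138311}{3}$ ($M = \left(- \frac{1}{3}\right) 138311 = - \frac{138311}{3} \approx -46104.0$)
$q{\left(b \right)} = 29$ ($q{\left(b \right)} = 2 + 27 = 29$)
$j{\left(h,v \right)} = 29$
$x = \frac{85342}{3}$ ($x = \left(- \frac{138311}{3} + 131682\right) - 57131 = \frac{256735}{3} - 57131 = \frac{85342}{3} \approx 28447.0$)
$\left(-113204 + x\right) \left(\left(-133\right) \left(-870\right) + j{\left(-7,-196 \right)}\right) = \left(-113204 + \frac{85342}{3}\right) \left(\left(-133\right) \left(-870\right) + 29\right) = - \frac{254270 \left(115710 + 29\right)}{3} = \left(- \frac{254270}{3}\right) 115739 = - \frac{29428955530}{3}$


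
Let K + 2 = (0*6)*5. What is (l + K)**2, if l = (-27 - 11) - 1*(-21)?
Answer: 361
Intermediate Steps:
K = -2 (K = -2 + (0*6)*5 = -2 + 0*5 = -2 + 0 = -2)
l = -17 (l = -38 + 21 = -17)
(l + K)**2 = (-17 - 2)**2 = (-19)**2 = 361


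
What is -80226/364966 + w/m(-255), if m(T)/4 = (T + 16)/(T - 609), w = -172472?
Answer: -6798222509823/43613437 ≈ -1.5587e+5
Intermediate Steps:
m(T) = 4*(16 + T)/(-609 + T) (m(T) = 4*((T + 16)/(T - 609)) = 4*((16 + T)/(-609 + T)) = 4*(16 + T)/(-609 + T))
-80226/364966 + w/m(-255) = -80226/364966 - 172472*(-609 - 255)/(4*(16 - 255)) = -80226*1/364966 - 172472/(4*(-239)/(-864)) = -40113/182483 - 172472/(4*(-1/864)*(-239)) = -40113/182483 - 172472/239/216 = -40113/182483 - 172472*216/239 = -40113/182483 - 37253952/239 = -6798222509823/43613437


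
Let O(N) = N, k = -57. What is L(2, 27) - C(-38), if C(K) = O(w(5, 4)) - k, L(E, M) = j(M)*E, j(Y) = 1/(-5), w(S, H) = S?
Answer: -312/5 ≈ -62.400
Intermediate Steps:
j(Y) = -⅕
L(E, M) = -E/5
C(K) = 62 (C(K) = 5 - 1*(-57) = 5 + 57 = 62)
L(2, 27) - C(-38) = -⅕*2 - 1*62 = -⅖ - 62 = -312/5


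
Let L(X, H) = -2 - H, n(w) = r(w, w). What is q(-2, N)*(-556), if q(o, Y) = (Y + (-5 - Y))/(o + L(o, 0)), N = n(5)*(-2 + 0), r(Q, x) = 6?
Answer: -695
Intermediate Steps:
n(w) = 6
N = -12 (N = 6*(-2 + 0) = 6*(-2) = -12)
q(o, Y) = -5/(-2 + o) (q(o, Y) = (Y + (-5 - Y))/(o + (-2 - 1*0)) = -5/(o + (-2 + 0)) = -5/(o - 2) = -5/(-2 + o))
q(-2, N)*(-556) = -5/(-2 - 2)*(-556) = -5/(-4)*(-556) = -5*(-¼)*(-556) = (5/4)*(-556) = -695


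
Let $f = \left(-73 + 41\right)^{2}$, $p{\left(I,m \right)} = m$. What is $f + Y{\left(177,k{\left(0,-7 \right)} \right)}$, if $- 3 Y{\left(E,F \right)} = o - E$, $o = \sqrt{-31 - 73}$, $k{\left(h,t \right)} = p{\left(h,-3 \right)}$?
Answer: $1083 - \frac{2 i \sqrt{26}}{3} \approx 1083.0 - 3.3993 i$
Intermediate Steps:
$k{\left(h,t \right)} = -3$
$o = 2 i \sqrt{26}$ ($o = \sqrt{-104} = 2 i \sqrt{26} \approx 10.198 i$)
$Y{\left(E,F \right)} = \frac{E}{3} - \frac{2 i \sqrt{26}}{3}$ ($Y{\left(E,F \right)} = - \frac{2 i \sqrt{26} - E}{3} = - \frac{- E + 2 i \sqrt{26}}{3} = \frac{E}{3} - \frac{2 i \sqrt{26}}{3}$)
$f = 1024$ ($f = \left(-32\right)^{2} = 1024$)
$f + Y{\left(177,k{\left(0,-7 \right)} \right)} = 1024 + \left(\frac{1}{3} \cdot 177 - \frac{2 i \sqrt{26}}{3}\right) = 1024 + \left(59 - \frac{2 i \sqrt{26}}{3}\right) = 1083 - \frac{2 i \sqrt{26}}{3}$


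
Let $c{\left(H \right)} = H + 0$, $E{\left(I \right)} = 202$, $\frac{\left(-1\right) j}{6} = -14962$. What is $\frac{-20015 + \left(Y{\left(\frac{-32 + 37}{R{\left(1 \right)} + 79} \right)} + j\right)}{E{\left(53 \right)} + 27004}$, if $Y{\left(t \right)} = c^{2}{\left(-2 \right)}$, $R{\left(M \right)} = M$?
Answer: $\frac{69761}{27206} \approx 2.5642$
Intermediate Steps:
$j = 89772$ ($j = \left(-6\right) \left(-14962\right) = 89772$)
$c{\left(H \right)} = H$
$Y{\left(t \right)} = 4$ ($Y{\left(t \right)} = \left(-2\right)^{2} = 4$)
$\frac{-20015 + \left(Y{\left(\frac{-32 + 37}{R{\left(1 \right)} + 79} \right)} + j\right)}{E{\left(53 \right)} + 27004} = \frac{-20015 + \left(4 + 89772\right)}{202 + 27004} = \frac{-20015 + 89776}{27206} = 69761 \cdot \frac{1}{27206} = \frac{69761}{27206}$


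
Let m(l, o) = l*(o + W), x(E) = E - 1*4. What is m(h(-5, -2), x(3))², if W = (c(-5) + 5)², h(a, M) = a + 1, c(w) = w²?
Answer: 12931216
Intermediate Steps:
h(a, M) = 1 + a
x(E) = -4 + E (x(E) = E - 4 = -4 + E)
W = 900 (W = ((-5)² + 5)² = (25 + 5)² = 30² = 900)
m(l, o) = l*(900 + o) (m(l, o) = l*(o + 900) = l*(900 + o))
m(h(-5, -2), x(3))² = ((1 - 5)*(900 + (-4 + 3)))² = (-4*(900 - 1))² = (-4*899)² = (-3596)² = 12931216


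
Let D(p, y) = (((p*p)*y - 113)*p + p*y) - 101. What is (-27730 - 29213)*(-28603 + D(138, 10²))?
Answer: -14963293741986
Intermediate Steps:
D(p, y) = -101 + p*y + p*(-113 + y*p²) (D(p, y) = ((p²*y - 113)*p + p*y) - 101 = ((y*p² - 113)*p + p*y) - 101 = ((-113 + y*p²)*p + p*y) - 101 = (p*(-113 + y*p²) + p*y) - 101 = (p*y + p*(-113 + y*p²)) - 101 = -101 + p*y + p*(-113 + y*p²))
(-27730 - 29213)*(-28603 + D(138, 10²)) = (-27730 - 29213)*(-28603 + (-101 - 113*138 + 138*10² + 10²*138³)) = -56943*(-28603 + (-101 - 15594 + 138*100 + 100*2628072)) = -56943*(-28603 + (-101 - 15594 + 13800 + 262807200)) = -56943*(-28603 + 262805305) = -56943*262776702 = -14963293741986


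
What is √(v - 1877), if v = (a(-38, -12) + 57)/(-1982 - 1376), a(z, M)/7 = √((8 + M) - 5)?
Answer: √(-21165551234 - 70518*I)/3358 ≈ 7.2173e-5 - 43.325*I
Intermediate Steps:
a(z, M) = 7*√(3 + M) (a(z, M) = 7*√((8 + M) - 5) = 7*√(3 + M))
v = -57/3358 - 21*I/3358 (v = (7*√(3 - 12) + 57)/(-1982 - 1376) = (7*√(-9) + 57)/(-3358) = (7*(3*I) + 57)*(-1/3358) = (21*I + 57)*(-1/3358) = (57 + 21*I)*(-1/3358) = -57/3358 - 21*I/3358 ≈ -0.016974 - 0.0062537*I)
√(v - 1877) = √((-57/3358 - 21*I/3358) - 1877) = √(-6303023/3358 - 21*I/3358)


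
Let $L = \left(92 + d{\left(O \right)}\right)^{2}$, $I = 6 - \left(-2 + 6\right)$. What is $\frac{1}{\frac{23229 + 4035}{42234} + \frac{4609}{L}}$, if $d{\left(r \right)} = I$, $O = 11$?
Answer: $\frac{62196604}{72593535} \approx 0.85678$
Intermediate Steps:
$I = 2$ ($I = 6 - 4 = 2$)
$d{\left(r \right)} = 2$
$L = 8836$ ($L = \left(92 + 2\right)^{2} = 94^{2} = 8836$)
$\frac{1}{\frac{23229 + 4035}{42234} + \frac{4609}{L}} = \frac{1}{\frac{23229 + 4035}{42234} + \frac{4609}{8836}} = \frac{1}{27264 \cdot \frac{1}{42234} + 4609 \cdot \frac{1}{8836}} = \frac{1}{\frac{4544}{7039} + \frac{4609}{8836}} = \frac{1}{\frac{72593535}{62196604}} = \frac{62196604}{72593535}$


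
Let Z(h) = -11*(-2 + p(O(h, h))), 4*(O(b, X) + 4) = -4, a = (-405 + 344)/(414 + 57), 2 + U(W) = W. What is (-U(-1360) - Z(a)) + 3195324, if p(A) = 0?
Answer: 3196664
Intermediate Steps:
U(W) = -2 + W
a = -61/471 ≈ -0.12951
O(b, X) = -5 (O(b, X) = -4 + (¼)*(-4) = -4 - 1 = -5)
Z(h) = 22 (Z(h) = -11*(-2 + 0) = -11*(-2) = 22)
(-U(-1360) - Z(a)) + 3195324 = (-(-2 - 1360) - 1*22) + 3195324 = (-1*(-1362) - 22) + 3195324 = (1362 - 22) + 3195324 = 1340 + 3195324 = 3196664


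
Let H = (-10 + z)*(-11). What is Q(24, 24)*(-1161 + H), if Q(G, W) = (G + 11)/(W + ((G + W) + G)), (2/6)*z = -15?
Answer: -4865/24 ≈ -202.71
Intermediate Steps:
z = -45 (z = 3*(-15) = -45)
Q(G, W) = (11 + G)/(2*G + 2*W) (Q(G, W) = (11 + G)/(W + (W + 2*G)) = (11 + G)/(2*G + 2*W))
H = 605 (H = (-10 - 45)*(-11) = -55*(-11) = 605)
Q(24, 24)*(-1161 + H) = ((11 + 24)/(2*(24 + 24)))*(-1161 + 605) = ((½)*35/48)*(-556) = ((½)*(1/48)*35)*(-556) = (35/96)*(-556) = -4865/24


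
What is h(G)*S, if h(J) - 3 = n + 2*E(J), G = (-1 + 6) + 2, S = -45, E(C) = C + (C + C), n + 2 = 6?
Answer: -2205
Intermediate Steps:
n = 4 (n = -2 + 6 = 4)
E(C) = 3*C (E(C) = C + 2*C = 3*C)
G = 7 (G = 5 + 2 = 7)
h(J) = 7 + 6*J (h(J) = 3 + (4 + 2*(3*J)) = 3 + (4 + 6*J) = 7 + 6*J)
h(G)*S = (7 + 6*7)*(-45) = (7 + 42)*(-45) = 49*(-45) = -2205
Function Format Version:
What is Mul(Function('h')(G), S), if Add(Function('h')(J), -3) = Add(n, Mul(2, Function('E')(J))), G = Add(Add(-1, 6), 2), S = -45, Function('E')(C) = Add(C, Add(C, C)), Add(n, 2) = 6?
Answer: -2205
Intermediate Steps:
n = 4 (n = Add(-2, 6) = 4)
Function('E')(C) = Mul(3, C) (Function('E')(C) = Add(C, Mul(2, C)) = Mul(3, C))
G = 7 (G = Add(5, 2) = 7)
Function('h')(J) = Add(7, Mul(6, J)) (Function('h')(J) = Add(3, Add(4, Mul(2, Mul(3, J)))) = Add(3, Add(4, Mul(6, J))) = Add(7, Mul(6, J)))
Mul(Function('h')(G), S) = Mul(Add(7, Mul(6, 7)), -45) = Mul(Add(7, 42), -45) = Mul(49, -45) = -2205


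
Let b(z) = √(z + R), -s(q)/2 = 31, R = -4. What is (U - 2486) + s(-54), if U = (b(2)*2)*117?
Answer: -2548 + 234*I*√2 ≈ -2548.0 + 330.93*I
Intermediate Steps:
s(q) = -62 (s(q) = -2*31 = -62)
b(z) = √(-4 + z) (b(z) = √(z - 4) = √(-4 + z))
U = 234*I*√2 (U = (√(-4 + 2)*2)*117 = (√(-2)*2)*117 = ((I*√2)*2)*117 = (2*I*√2)*117 = 234*I*√2 ≈ 330.93*I)
(U - 2486) + s(-54) = (234*I*√2 - 2486) - 62 = (-2486 + 234*I*√2) - 62 = -2548 + 234*I*√2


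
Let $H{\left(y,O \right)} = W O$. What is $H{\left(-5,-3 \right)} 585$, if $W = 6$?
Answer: $-10530$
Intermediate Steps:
$H{\left(y,O \right)} = 6 O$
$H{\left(-5,-3 \right)} 585 = 6 \left(-3\right) 585 = \left(-18\right) 585 = -10530$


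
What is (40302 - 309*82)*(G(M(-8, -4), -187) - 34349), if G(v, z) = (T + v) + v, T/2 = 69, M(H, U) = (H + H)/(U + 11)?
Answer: -3584012676/7 ≈ -5.1200e+8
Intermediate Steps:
M(H, U) = 2*H/(11 + U) (M(H, U) = (2*H)/(11 + U) = 2*H/(11 + U))
T = 138 (T = 2*69 = 138)
G(v, z) = 138 + 2*v (G(v, z) = (138 + v) + v = 138 + 2*v)
(40302 - 309*82)*(G(M(-8, -4), -187) - 34349) = (40302 - 309*82)*((138 + 2*(2*(-8)/(11 - 4))) - 34349) = (40302 - 25338)*((138 + 2*(2*(-8)/7)) - 34349) = 14964*((138 + 2*(2*(-8)*(1/7))) - 34349) = 14964*((138 + 2*(-16/7)) - 34349) = 14964*((138 - 32/7) - 34349) = 14964*(934/7 - 34349) = 14964*(-239509/7) = -3584012676/7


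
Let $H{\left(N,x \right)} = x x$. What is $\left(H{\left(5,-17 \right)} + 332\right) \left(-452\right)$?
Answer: $-280692$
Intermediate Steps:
$H{\left(N,x \right)} = x^{2}$
$\left(H{\left(5,-17 \right)} + 332\right) \left(-452\right) = \left(\left(-17\right)^{2} + 332\right) \left(-452\right) = \left(289 + 332\right) \left(-452\right) = 621 \left(-452\right) = -280692$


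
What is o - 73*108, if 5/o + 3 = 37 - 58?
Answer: -189221/24 ≈ -7884.2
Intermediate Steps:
o = -5/24 (o = 5/(-3 + (37 - 58)) = 5/(-3 - 21) = 5/(-24) = 5*(-1/24) = -5/24 ≈ -0.20833)
o - 73*108 = -5/24 - 73*108 = -5/24 - 7884 = -189221/24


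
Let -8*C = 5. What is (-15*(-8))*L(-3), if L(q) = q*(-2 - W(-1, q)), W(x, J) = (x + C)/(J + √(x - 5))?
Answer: 837 + 39*I*√6 ≈ 837.0 + 95.53*I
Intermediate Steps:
C = -5/8 (C = -⅛*5 = -5/8 ≈ -0.62500)
W(x, J) = (-5/8 + x)/(J + √(-5 + x)) (W(x, J) = (x - 5/8)/(J + √(x - 5)) = (-5/8 + x)/(J + √(-5 + x)))
L(q) = q*(-2 + 13/(8*(q + I*√6))) (L(q) = q*(-2 - (-5/8 - 1)/(q + √(-5 - 1))) = q*(-2 - (-13)/((q + √(-6))*8)) = q*(-2 - (-13)/((q + I*√6)*8)) = q*(-2 - (-13)/(8*(q + I*√6))) = q*(-2 + 13/(8*(q + I*√6))))
(-15*(-8))*L(-3) = (-15*(-8))*((⅛)*(-3)*(13 - 16*(-3) - 16*I*√6)/(-3 + I*√6)) = 120*((⅛)*(-3)*(13 + 48 - 16*I*√6)/(-3 + I*√6)) = 120*((⅛)*(-3)*(61 - 16*I*√6)/(-3 + I*√6)) = 120*(-3*(61 - 16*I*√6)/(8*(-3 + I*√6))) = -45*(61 - 16*I*√6)/(-3 + I*√6)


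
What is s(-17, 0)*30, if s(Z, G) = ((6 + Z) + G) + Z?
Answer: -840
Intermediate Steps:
s(Z, G) = 6 + G + 2*Z (s(Z, G) = (6 + G + Z) + Z = 6 + G + 2*Z)
s(-17, 0)*30 = (6 + 0 + 2*(-17))*30 = (6 + 0 - 34)*30 = -28*30 = -840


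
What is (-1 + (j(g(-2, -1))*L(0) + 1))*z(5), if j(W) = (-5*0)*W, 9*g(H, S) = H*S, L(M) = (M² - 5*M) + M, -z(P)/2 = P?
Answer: 0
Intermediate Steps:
z(P) = -2*P
L(M) = M² - 4*M
g(H, S) = H*S/9 (g(H, S) = (H*S)/9 = H*S/9)
j(W) = 0 (j(W) = 0*W = 0)
(-1 + (j(g(-2, -1))*L(0) + 1))*z(5) = (-1 + (0*(0*(-4 + 0)) + 1))*(-2*5) = (-1 + (0*(0*(-4)) + 1))*(-10) = (-1 + (0*0 + 1))*(-10) = (-1 + (0 + 1))*(-10) = (-1 + 1)*(-10) = 0*(-10) = 0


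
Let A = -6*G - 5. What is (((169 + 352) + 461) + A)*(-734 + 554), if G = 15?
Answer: -159660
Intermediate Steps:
A = -95 (A = -6*15 - 5 = -90 - 5 = -95)
(((169 + 352) + 461) + A)*(-734 + 554) = (((169 + 352) + 461) - 95)*(-734 + 554) = ((521 + 461) - 95)*(-180) = (982 - 95)*(-180) = 887*(-180) = -159660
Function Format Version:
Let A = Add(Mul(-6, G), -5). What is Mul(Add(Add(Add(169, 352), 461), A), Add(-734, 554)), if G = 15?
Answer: -159660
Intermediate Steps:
A = -95 (A = Add(Mul(-6, 15), -5) = Add(-90, -5) = -95)
Mul(Add(Add(Add(169, 352), 461), A), Add(-734, 554)) = Mul(Add(Add(Add(169, 352), 461), -95), Add(-734, 554)) = Mul(Add(Add(521, 461), -95), -180) = Mul(Add(982, -95), -180) = Mul(887, -180) = -159660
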